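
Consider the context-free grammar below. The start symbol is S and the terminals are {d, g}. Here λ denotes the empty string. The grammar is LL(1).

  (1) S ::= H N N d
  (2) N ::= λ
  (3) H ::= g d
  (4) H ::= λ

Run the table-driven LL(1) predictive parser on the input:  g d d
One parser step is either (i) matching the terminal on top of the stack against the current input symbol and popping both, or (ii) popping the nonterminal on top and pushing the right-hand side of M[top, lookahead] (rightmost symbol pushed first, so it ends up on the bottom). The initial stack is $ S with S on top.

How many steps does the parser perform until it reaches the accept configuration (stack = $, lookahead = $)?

7

step 1: stack=$ S  input=g d d $  — expand S ::= H N N d
step 2: stack=$ d N N H  input=g d d $  — expand H ::= g d
step 3: stack=$ d N N d g  input=g d d $  — match g
step 4: stack=$ d N N d  input=d d $  — match d
step 5: stack=$ d N N  input=d $  — expand N ::= λ
step 6: stack=$ d N  input=d $  — expand N ::= λ
step 7: stack=$ d  input=d $  — match d
Accept reached after 7 steps.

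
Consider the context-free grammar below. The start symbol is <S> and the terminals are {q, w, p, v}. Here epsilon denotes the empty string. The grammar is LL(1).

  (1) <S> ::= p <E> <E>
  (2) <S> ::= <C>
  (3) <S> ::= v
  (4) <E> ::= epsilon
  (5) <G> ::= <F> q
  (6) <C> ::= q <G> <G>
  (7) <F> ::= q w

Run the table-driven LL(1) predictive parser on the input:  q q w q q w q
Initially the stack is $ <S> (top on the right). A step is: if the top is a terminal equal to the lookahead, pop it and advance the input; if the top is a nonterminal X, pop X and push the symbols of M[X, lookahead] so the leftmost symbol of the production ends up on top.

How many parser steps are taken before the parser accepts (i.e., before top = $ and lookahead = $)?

step 1: stack=$ <S>  input=q q w q q w q $  — expand <S> ::= <C>
step 2: stack=$ <C>  input=q q w q q w q $  — expand <C> ::= q <G> <G>
step 3: stack=$ <G> <G> q  input=q q w q q w q $  — match q
step 4: stack=$ <G> <G>  input=q w q q w q $  — expand <G> ::= <F> q
step 5: stack=$ <G> q <F>  input=q w q q w q $  — expand <F> ::= q w
step 6: stack=$ <G> q w q  input=q w q q w q $  — match q
step 7: stack=$ <G> q w  input=w q q w q $  — match w
step 8: stack=$ <G> q  input=q q w q $  — match q
step 9: stack=$ <G>  input=q w q $  — expand <G> ::= <F> q
step 10: stack=$ q <F>  input=q w q $  — expand <F> ::= q w
step 11: stack=$ q w q  input=q w q $  — match q
step 12: stack=$ q w  input=w q $  — match w
step 13: stack=$ q  input=q $  — match q
Accept reached after 13 steps.

13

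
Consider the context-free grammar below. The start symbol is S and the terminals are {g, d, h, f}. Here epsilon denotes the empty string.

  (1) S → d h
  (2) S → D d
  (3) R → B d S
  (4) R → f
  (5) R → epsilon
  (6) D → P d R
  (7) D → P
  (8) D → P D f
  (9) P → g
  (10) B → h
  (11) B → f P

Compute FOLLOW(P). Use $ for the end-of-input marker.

FIRST(P): from P→g we get {g}. So FIRST(P) = {g}.
FIRST(B): from B→h we get {h}; from B→f P we get {f}. So FIRST(B) = {f, h}.
FIRST(R): from R→B d S we get {f, h}; from R→f we get {f}; from R→epsilon we get {epsilon}. So FIRST(R) = {epsilon, f, h}.
FIRST(D): from D→P d R we get {g}; from D→P we get {g}; from D→P D f we get {g}. So FIRST(D) = {g}.
FIRST(S): from S→d h we get {d}; from S→D d we get {g}. So FIRST(S) = {d, g}.
FOLLOW(S) includes $ since S is the start symbol.
FOLLOW(D): in S→D d, D is followed by d with FIRST {d}; in D→P D f, D is followed by f with FIRST {f}. Thus FOLLOW(D) = {d, f}.
FOLLOW(R): in D→P d R, the suffix after R is empty, so FOLLOW(R) ⊇ FOLLOW(D) = {d, f}. Thus FOLLOW(R) = {d, f}.
FOLLOW(S): in R→B d S, the suffix after S is empty, so FOLLOW(S) ⊇ FOLLOW(R) = {d, f}. Thus FOLLOW(S) = {$, d, f}.
FOLLOW(B): in R→B d S, B is followed by d S with FIRST {d}. Thus FOLLOW(B) = {d}.
FOLLOW(P): in D→P d R, P is followed by d R with FIRST {d}; in D→P, the suffix after P is empty, so FOLLOW(P) ⊇ FOLLOW(D) = {d, f}; in D→P D f, P is followed by D f with FIRST {g}; in B→f P, the suffix after P is empty, so FOLLOW(P) ⊇ FOLLOW(B) = {d}. Thus FOLLOW(P) = {d, f, g}.

{d, f, g}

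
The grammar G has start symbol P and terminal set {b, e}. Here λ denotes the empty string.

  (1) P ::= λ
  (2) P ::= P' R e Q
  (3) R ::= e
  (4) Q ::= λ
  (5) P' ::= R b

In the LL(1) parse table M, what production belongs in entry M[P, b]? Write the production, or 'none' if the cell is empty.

none

FIRST(R) = {e}
FIRST(Q) = {λ}
FIRST(P') = {e}  (via R b)
FIRST(P) = {λ, e}  (via P' R e Q)
FOLLOW(P) includes $ since P is the start symbol.
FOLLOW(P): P appears on no right-hand side. Thus FOLLOW(P) = {$}.
For P ::= λ: FIRST(λ) = {λ}, so it goes in M[P, t] for t ∈ {}; since λ ∈ FIRST, also for every t ∈ FOLLOW(P) = {$}.
For P ::= P' R e Q: FIRST(P' R e Q) = {e}, so it goes in M[P, t] for t ∈ {e}.
None of these place a production in M[P, b].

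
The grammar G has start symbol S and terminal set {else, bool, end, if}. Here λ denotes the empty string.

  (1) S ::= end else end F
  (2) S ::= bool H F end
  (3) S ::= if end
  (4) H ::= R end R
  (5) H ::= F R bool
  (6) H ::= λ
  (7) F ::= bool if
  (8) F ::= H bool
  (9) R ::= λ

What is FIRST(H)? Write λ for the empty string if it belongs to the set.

FIRST(S) = {bool, end, if}
FIRST(R) = {λ}
FIRST(H) = {λ, bool, end}  (via R end R, F R bool)
FIRST(F) = {bool, end}  (via H bool)

{λ, bool, end}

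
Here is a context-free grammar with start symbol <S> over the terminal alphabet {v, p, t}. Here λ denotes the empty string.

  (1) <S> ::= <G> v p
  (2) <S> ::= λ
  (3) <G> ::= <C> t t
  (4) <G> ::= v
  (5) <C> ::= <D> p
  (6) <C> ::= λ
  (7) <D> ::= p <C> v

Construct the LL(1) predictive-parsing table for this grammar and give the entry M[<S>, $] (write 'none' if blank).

<S> ::= λ

FIRST(<D>) = {p}
FIRST(<C>) = {λ, p}  (via <D> p)
FIRST(<G>) = {p, t, v}  (via <C> t t)
FIRST(<S>) = {λ, p, t, v}  (via <G> v p)
FOLLOW(<S>) includes $ since <S> is the start symbol.
FOLLOW(<S>): <S> appears on no right-hand side. Thus FOLLOW(<S>) = {$}.
For <S> ::= <G> v p: FIRST(<G> v p) = {p, t, v}, so it goes in M[<S>, t] for t ∈ {p, t, v}.
For <S> ::= λ: FIRST(λ) = {λ}, so it goes in M[<S>, t] for t ∈ {}; since λ ∈ FIRST, also for every t ∈ FOLLOW(<S>) = {$}.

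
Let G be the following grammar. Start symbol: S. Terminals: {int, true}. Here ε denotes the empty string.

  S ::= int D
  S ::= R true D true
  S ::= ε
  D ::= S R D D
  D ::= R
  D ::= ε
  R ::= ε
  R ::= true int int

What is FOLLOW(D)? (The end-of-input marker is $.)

{$, int, true}

FIRST(R) = {ε, true}
FIRST(S) = {ε, int, true}  (via R true D true)
FIRST(D) = {ε, int, true}  (via S R D D, R)
FOLLOW(S) includes $ since S is the start symbol.
FOLLOW(S): in D::=S R D D, S is followed by R D D with FIRST {ε, int, true}; in D::=S R D D, the suffix after S is nullable, so FOLLOW(S) ⊇ FOLLOW(D) = {$, int, true}. Thus FOLLOW(S) = {$, int, true}.
FOLLOW(D): in S::=int D, the suffix after D is empty, so FOLLOW(D) ⊇ FOLLOW(S) = {$, int, true}; in S::=R true D true, D is followed by true with FIRST {true}; in D::=S R D D (occurrence 1), D is followed by D with FIRST {ε, int, true}; in D::=S R D D (occurrence 1), the suffix after D is nullable (adds nothing new); in D::=S R D D (occurrence 2), the suffix after D is empty (adds nothing new). Thus FOLLOW(D) = {$, int, true}.
FOLLOW(R): in S::=R true D true, R is followed by true D true with FIRST {true}; in D::=S R D D, R is followed by D D with FIRST {ε, int, true}; in D::=S R D D, the suffix after R is nullable, so FOLLOW(R) ⊇ FOLLOW(D) = {$, int, true}; in D::=R, the suffix after R is empty, so FOLLOW(R) ⊇ FOLLOW(D) = {$, int, true}. Thus FOLLOW(R) = {$, int, true}.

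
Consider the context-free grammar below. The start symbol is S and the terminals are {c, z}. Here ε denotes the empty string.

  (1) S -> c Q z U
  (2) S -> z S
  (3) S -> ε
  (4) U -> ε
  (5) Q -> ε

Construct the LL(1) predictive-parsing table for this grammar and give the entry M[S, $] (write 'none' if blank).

S -> ε

FIRST(S): from S->c Q z U we get {c}; from S->z S we get {z}; from S->ε we get {ε}. So FIRST(S) = {ε, c, z}.
FIRST(U): from U->ε we get {ε}. So FIRST(U) = {ε}.
FIRST(Q): from Q->ε we get {ε}. So FIRST(Q) = {ε}.
FOLLOW(S) includes $ since S is the start symbol.
FOLLOW(S): in S->z S, the suffix after S is empty (adds nothing new). Thus FOLLOW(S) = {$}.
For S -> c Q z U: FIRST(c Q z U) = {c}, so it goes in M[S, t] for t ∈ {c}.
For S -> z S: FIRST(z S) = {z}, so it goes in M[S, t] for t ∈ {z}.
For S -> ε: FIRST(ε) = {ε}, so it goes in M[S, t] for t ∈ {}; since ε ∈ FIRST, also for every t ∈ FOLLOW(S) = {$}.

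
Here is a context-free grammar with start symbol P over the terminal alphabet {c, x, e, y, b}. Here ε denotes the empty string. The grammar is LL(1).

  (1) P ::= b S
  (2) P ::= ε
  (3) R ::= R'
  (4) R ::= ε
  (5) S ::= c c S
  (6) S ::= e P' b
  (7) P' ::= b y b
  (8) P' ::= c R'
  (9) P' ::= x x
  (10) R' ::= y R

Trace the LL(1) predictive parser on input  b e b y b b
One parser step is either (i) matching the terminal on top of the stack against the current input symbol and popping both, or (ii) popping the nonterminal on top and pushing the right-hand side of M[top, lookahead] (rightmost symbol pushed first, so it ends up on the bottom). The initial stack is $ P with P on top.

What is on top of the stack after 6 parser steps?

y

     Stack      Input          Action
  1  $ P        b e b y b b $  expand P ::= b S
  2  $ S b      b e b y b b $  match b
  3  $ S        e b y b b $    expand S ::= e P' b
  4  $ b P' e   e b y b b $    match e
  5  $ b P'     b y b b $      expand P' ::= b y b
  6  $ b b y b  b y b b $      match b
Stack after step 6: $ b b y (top = y).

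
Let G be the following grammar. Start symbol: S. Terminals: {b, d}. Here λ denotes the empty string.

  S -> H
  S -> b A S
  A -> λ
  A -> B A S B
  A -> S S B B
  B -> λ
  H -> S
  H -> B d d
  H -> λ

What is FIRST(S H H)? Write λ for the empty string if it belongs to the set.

FIRST(B): from B->λ we get {λ}. So FIRST(B) = {λ}.
FIRST(S): from S->H we get {λ, b, d}; from S->b A S we get {b}. So FIRST(S) = {λ, b, d}.
FIRST(A): from A->λ we get {λ}; from A->B A S B we get {λ, b, d}; from A->S S B B we get {λ, b, d}. So FIRST(A) = {λ, b, d}.
FIRST(H): from H->S we get {λ, b, d}; from H->B d d we get {d}; from H->λ we get {λ}. So FIRST(H) = {λ, b, d}.
FIRST(S H H): take FIRST of each symbol in turn, carrying on past any symbol whose FIRST contains λ; result {λ, b, d}.

{λ, b, d}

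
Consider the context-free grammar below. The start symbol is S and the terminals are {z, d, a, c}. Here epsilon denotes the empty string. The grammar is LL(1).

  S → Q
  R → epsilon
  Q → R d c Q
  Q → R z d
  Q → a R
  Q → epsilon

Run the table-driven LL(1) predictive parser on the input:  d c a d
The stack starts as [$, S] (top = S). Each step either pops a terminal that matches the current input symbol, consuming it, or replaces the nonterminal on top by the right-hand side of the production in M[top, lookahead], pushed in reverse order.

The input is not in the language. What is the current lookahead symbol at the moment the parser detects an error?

d

step 1: stack=$ S  input=d c a d $  — expand S → Q
step 2: stack=$ Q  input=d c a d $  — expand Q → R d c Q
step 3: stack=$ Q c d R  input=d c a d $  — expand R → epsilon
step 4: stack=$ Q c d  input=d c a d $  — match d
step 5: stack=$ Q c  input=c a d $  — match c
step 6: stack=$ Q  input=a d $  — expand Q → a R
step 7: stack=$ R a  input=a d $  — match a
step 8: stack=$ R  input=d $  — expand R → epsilon
step 9: stack=$  input=d $  — error: stack empty but input remains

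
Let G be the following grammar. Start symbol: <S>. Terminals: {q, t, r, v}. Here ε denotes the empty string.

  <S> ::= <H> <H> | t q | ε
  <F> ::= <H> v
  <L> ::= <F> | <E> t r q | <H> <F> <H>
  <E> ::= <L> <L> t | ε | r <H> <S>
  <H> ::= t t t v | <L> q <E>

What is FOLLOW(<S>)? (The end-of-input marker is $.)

FIRST(<S>) = {ε, r, t}  (via <H> <H>)
FIRST(<F>) = {r, t}  (via <H> v)
FIRST(<L>) = {r, t}  (via <F>, <E> t r q, <H> <F> <H>)
FIRST(<E>) = {ε, r, t}  (via <L> <L> t)
FIRST(<H>) = {r, t}  (via <L> q <E>)
FOLLOW(<S>) includes $ since <S> is the start symbol.
FOLLOW(<L>): in <E>::=<L> <L> t (occurrence 1), <L> is followed by <L> t with FIRST {r, t}; in <E>::=<L> <L> t (occurrence 2), <L> is followed by t with FIRST {t}; in <H>::=<L> q <E>, <L> is followed by q <E> with FIRST {q}. Thus FOLLOW(<L>) = {q, r, t}.
FOLLOW(<F>): in <L>::=<F>, the suffix after <F> is empty, so FOLLOW(<F>) ⊇ FOLLOW(<L>) = {q, r, t}; in <L>::=<H> <F> <H>, <F> is followed by <H> with FIRST {r, t}. Thus FOLLOW(<F>) = {q, r, t}.
FOLLOW(<S>): in <E>::=r <H> <S>, the suffix after <S> is empty, so FOLLOW(<S>) ⊇ FOLLOW(<E>) = {$, q, r, t, v}. Thus FOLLOW(<S>) = {$, q, r, t, v}.
FOLLOW(<E>): in <L>::=<E> t r q, <E> is followed by t r q with FIRST {t}; in <H>::=<L> q <E>, the suffix after <E> is empty, so FOLLOW(<E>) ⊇ FOLLOW(<H>) = {$, q, r, t, v}. Thus FOLLOW(<E>) = {$, q, r, t, v}.
FOLLOW(<H>): in <S>::=<H> <H> (occurrence 1), <H> is followed by <H> with FIRST {r, t}; in <S>::=<H> <H> (occurrence 2), the suffix after <H> is empty, so FOLLOW(<H>) ⊇ FOLLOW(<S>) = {$, q, r, t, v}; in <F>::=<H> v, <H> is followed by v with FIRST {v}; in <L>::=<H> <F> <H> (occurrence 1), <H> is followed by <F> <H> with FIRST {r, t}; in <L>::=<H> <F> <H> (occurrence 2), the suffix after <H> is empty, so FOLLOW(<H>) ⊇ FOLLOW(<L>) = {q, r, t}; in <E>::=r <H> <S>, <H> is followed by <S> with FIRST {ε, r, t}; in <E>::=r <H> <S>, the suffix after <H> is nullable, so FOLLOW(<H>) ⊇ FOLLOW(<E>) = {$, q, r, t, v}. Thus FOLLOW(<H>) = {$, q, r, t, v}.

{$, q, r, t, v}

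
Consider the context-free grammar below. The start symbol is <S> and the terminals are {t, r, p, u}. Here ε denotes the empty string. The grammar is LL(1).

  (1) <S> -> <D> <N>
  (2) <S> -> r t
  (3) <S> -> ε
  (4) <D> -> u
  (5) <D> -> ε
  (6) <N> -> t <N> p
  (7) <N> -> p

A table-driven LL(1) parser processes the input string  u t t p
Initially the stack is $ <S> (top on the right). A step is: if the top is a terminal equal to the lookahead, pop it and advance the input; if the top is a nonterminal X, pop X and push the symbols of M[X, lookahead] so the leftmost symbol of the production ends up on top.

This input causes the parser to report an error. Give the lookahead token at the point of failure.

$

step 1: stack=$ <S>  input=u t t p $  — expand <S> -> <D> <N>
step 2: stack=$ <N> <D>  input=u t t p $  — expand <D> -> u
step 3: stack=$ <N> u  input=u t t p $  — match u
step 4: stack=$ <N>  input=t t p $  — expand <N> -> t <N> p
step 5: stack=$ p <N> t  input=t t p $  — match t
step 6: stack=$ p <N>  input=t p $  — expand <N> -> t <N> p
step 7: stack=$ p p <N> t  input=t p $  — match t
step 8: stack=$ p p <N>  input=p $  — expand <N> -> p
step 9: stack=$ p p p  input=p $  — match p
step 10: stack=$ p p  input=$  — error: top is terminal p but lookahead is $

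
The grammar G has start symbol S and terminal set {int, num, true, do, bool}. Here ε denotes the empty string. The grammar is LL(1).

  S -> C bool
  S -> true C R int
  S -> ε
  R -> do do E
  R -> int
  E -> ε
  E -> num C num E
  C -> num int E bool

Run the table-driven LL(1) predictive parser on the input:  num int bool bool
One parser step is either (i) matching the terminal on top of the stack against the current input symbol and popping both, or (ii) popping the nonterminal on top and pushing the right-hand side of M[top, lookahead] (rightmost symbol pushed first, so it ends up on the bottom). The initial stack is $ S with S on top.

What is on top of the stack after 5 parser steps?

bool

     Stack                  Input                Action
  1  $ S                    num int bool bool $  expand S -> C bool
  2  $ bool C               num int bool bool $  expand C -> num int E bool
  3  $ bool bool E int num  num int bool bool $  match num
  4  $ bool bool E int      int bool bool $      match int
  5  $ bool bool E          bool bool $          expand E -> ε
Stack after step 5: $ bool bool (top = bool).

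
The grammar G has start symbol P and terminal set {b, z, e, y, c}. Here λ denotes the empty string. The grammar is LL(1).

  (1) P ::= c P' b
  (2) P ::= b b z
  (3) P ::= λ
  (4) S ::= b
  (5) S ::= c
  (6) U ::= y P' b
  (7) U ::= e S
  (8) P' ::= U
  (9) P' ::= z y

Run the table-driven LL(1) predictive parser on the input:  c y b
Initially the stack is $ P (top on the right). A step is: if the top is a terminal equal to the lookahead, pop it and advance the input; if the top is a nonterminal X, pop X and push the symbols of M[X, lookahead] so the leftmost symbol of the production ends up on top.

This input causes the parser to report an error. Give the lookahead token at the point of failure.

b

step 1: stack=$ P  input=c y b $  — expand P ::= c P' b
step 2: stack=$ b P' c  input=c y b $  — match c
step 3: stack=$ b P'  input=y b $  — expand P' ::= U
step 4: stack=$ b U  input=y b $  — expand U ::= y P' b
step 5: stack=$ b b P' y  input=y b $  — match y
step 6: stack=$ b b P'  input=b $  — error: M[P', b] is empty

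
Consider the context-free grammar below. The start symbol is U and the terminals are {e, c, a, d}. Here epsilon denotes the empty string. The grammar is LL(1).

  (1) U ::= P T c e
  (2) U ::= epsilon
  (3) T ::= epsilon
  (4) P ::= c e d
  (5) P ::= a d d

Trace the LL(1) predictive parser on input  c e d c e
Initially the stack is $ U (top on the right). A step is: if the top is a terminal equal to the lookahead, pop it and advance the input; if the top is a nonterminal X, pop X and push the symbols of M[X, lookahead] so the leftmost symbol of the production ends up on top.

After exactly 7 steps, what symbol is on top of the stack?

     Stack          Input        Action
  1  $ U            c e d c e $  expand U ::= P T c e
  2  $ e c T P      c e d c e $  expand P ::= c e d
  3  $ e c T d e c  c e d c e $  match c
  4  $ e c T d e    e d c e $    match e
  5  $ e c T d      d c e $      match d
  6  $ e c T        c e $        expand T ::= epsilon
  7  $ e c          c e $        match c
Stack after step 7: $ e (top = e).

e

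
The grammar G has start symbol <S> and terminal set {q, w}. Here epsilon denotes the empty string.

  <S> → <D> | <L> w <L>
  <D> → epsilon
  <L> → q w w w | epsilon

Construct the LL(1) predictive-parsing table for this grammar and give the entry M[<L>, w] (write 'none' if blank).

<L> → epsilon

FIRST(<D>): from <D>→epsilon we get {epsilon}. So FIRST(<D>) = {epsilon}.
FIRST(<L>): from <L>→q w w w we get {q}; from <L>→epsilon we get {epsilon}. So FIRST(<L>) = {epsilon, q}.
FIRST(<S>): from <S>→<D> we get {epsilon}; from <S>→<L> w <L> we get {q, w}. So FIRST(<S>) = {epsilon, q, w}.
FOLLOW(<S>) includes $ since <S> is the start symbol.
FOLLOW(<S>): <S> appears on no right-hand side. Thus FOLLOW(<S>) = {$}.
FOLLOW(<L>): in <S>→<L> w <L> (occurrence 1), <L> is followed by w <L> with FIRST {w}; in <S>→<L> w <L> (occurrence 2), the suffix after <L> is empty, so FOLLOW(<L>) ⊇ FOLLOW(<S>) = {$}. Thus FOLLOW(<L>) = {$, w}.
For <L> → q w w w: FIRST(q w w w) = {q}, so it goes in M[<L>, t] for t ∈ {q}.
For <L> → epsilon: FIRST(epsilon) = {epsilon}, so it goes in M[<L>, t] for t ∈ {}; since epsilon ∈ FIRST, also for every t ∈ FOLLOW(<L>) = {$, w}.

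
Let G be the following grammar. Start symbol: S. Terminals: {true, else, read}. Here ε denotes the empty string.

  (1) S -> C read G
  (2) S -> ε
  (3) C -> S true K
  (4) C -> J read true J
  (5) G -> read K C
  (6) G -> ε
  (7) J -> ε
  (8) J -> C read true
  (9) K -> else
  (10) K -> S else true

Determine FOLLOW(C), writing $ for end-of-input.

{$, else, read, true}

FIRST(G) = {ε, read}
FIRST(S) = {ε, read, true}  (via C read G)
FIRST(K) = {else, read, true}  (via S else true)
FIRST(C) = {read, true}  (via S true K, J read true J)
FIRST(J) = {ε, read, true}  (via C read true)
FOLLOW(S) includes $ since S is the start symbol.
FOLLOW(S): in C->S true K, S is followed by true K with FIRST {true}; in K->S else true, S is followed by else true with FIRST {else}. Thus FOLLOW(S) = {$, else, true}.
FOLLOW(G): in S->C read G, the suffix after G is empty, so FOLLOW(G) ⊇ FOLLOW(S) = {$, else, true}. Thus FOLLOW(G) = {$, else, true}.
FOLLOW(C): in S->C read G, C is followed by read G with FIRST {read}; in G->read K C, the suffix after C is empty, so FOLLOW(C) ⊇ FOLLOW(G) = {$, else, true}; in J->C read true, C is followed by read true with FIRST {read}. Thus FOLLOW(C) = {$, else, read, true}.
FOLLOW(J): in C->J read true J (occurrence 1), J is followed by read true J with FIRST {read}; in C->J read true J (occurrence 2), the suffix after J is empty, so FOLLOW(J) ⊇ FOLLOW(C) = {$, else, read, true}. Thus FOLLOW(J) = {$, else, read, true}.
FOLLOW(K): in C->S true K, the suffix after K is empty, so FOLLOW(K) ⊇ FOLLOW(C) = {$, else, read, true}; in G->read K C, K is followed by C with FIRST {read, true}. Thus FOLLOW(K) = {$, else, read, true}.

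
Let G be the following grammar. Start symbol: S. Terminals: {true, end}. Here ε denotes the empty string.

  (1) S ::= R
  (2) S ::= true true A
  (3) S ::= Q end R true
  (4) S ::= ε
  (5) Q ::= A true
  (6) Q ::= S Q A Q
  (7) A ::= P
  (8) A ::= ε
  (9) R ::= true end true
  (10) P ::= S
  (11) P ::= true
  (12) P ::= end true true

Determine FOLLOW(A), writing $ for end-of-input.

FIRST(R) = {true}
FIRST(S) = {ε, end, true}  (via R, Q end R true)
FIRST(P) = {ε, end, true}  (via S)
FIRST(A) = {ε, end, true}  (via P)
FIRST(Q) = {end, true}  (via A true, S Q A Q)
FOLLOW(S) includes $ since S is the start symbol.
FOLLOW(Q): in S::=Q end R true, Q is followed by end R true with FIRST {end}; in Q::=S Q A Q (occurrence 1), Q is followed by A Q with FIRST {end, true}; in Q::=S Q A Q (occurrence 2), the suffix after Q is empty (adds nothing new). Thus FOLLOW(Q) = {end, true}.
FOLLOW(S): in Q::=S Q A Q, S is followed by Q A Q with FIRST {end, true}; in P::=S, the suffix after S is empty, so FOLLOW(S) ⊇ FOLLOW(P) = {$, end, true}. Thus FOLLOW(S) = {$, end, true}.
FOLLOW(A): in S::=true true A, the suffix after A is empty, so FOLLOW(A) ⊇ FOLLOW(S) = {$, end, true}; in Q::=A true, A is followed by true with FIRST {true}; in Q::=S Q A Q, A is followed by Q with FIRST {end, true}. Thus FOLLOW(A) = {$, end, true}.
FOLLOW(R): in S::=R, the suffix after R is empty, so FOLLOW(R) ⊇ FOLLOW(S) = {$, end, true}; in S::=Q end R true, R is followed by true with FIRST {true}. Thus FOLLOW(R) = {$, end, true}.
FOLLOW(P): in A::=P, the suffix after P is empty, so FOLLOW(P) ⊇ FOLLOW(A) = {$, end, true}. Thus FOLLOW(P) = {$, end, true}.

{$, end, true}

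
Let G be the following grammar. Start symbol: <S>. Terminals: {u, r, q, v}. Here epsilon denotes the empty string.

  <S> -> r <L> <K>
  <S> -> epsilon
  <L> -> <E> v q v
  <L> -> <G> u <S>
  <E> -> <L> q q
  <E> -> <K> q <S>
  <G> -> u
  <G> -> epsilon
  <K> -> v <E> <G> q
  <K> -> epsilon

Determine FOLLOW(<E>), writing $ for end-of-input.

{q, u, v}

FIRST(<S>) = {epsilon, r}
FIRST(<G>) = {epsilon, u}
FIRST(<K>) = {epsilon, v}
FIRST(<L>) = {q, u, v}  (via <E> v q v, <G> u <S>)
FIRST(<E>) = {q, u, v}  (via <L> q q, <K> q <S>)
FOLLOW(<S>) includes $ since <S> is the start symbol.
FOLLOW(<E>): in <L>-><E> v q v, <E> is followed by v q v with FIRST {v}; in <K>->v <E> <G> q, <E> is followed by <G> q with FIRST {q, u}. Thus FOLLOW(<E>) = {q, u, v}.
FOLLOW(<G>): in <L>-><G> u <S>, <G> is followed by u <S> with FIRST {u}; in <K>->v <E> <G> q, <G> is followed by q with FIRST {q}. Thus FOLLOW(<G>) = {q, u}.
FOLLOW(<S>): in <L>-><G> u <S>, the suffix after <S> is empty, so FOLLOW(<S>) ⊇ FOLLOW(<L>) = {$, q, u, v}; in <E>-><K> q <S>, the suffix after <S> is empty, so FOLLOW(<S>) ⊇ FOLLOW(<E>) = {q, u, v}. Thus FOLLOW(<S>) = {$, q, u, v}.
FOLLOW(<L>): in <S>->r <L> <K>, <L> is followed by <K> with FIRST {epsilon, v}; in <S>->r <L> <K>, the suffix after <L> is nullable, so FOLLOW(<L>) ⊇ FOLLOW(<S>) = {$, q, u, v}; in <E>-><L> q q, <L> is followed by q q with FIRST {q}. Thus FOLLOW(<L>) = {$, q, u, v}.
FOLLOW(<K>): in <S>->r <L> <K>, the suffix after <K> is empty, so FOLLOW(<K>) ⊇ FOLLOW(<S>) = {$, q, u, v}; in <E>-><K> q <S>, <K> is followed by q <S> with FIRST {q}. Thus FOLLOW(<K>) = {$, q, u, v}.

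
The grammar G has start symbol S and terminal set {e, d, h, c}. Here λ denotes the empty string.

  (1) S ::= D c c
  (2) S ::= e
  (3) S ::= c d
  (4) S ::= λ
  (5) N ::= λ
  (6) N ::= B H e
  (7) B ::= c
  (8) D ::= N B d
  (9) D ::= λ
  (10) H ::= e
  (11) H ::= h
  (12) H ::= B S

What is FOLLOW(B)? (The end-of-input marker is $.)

FIRST(B): from B::=c we get {c}. So FIRST(B) = {c}.
FIRST(N): from N::=λ we get {λ}; from N::=B H e we get {c}. So FIRST(N) = {λ, c}.
FIRST(H): from H::=e we get {e}; from H::=h we get {h}; from H::=B S we get {c}. So FIRST(H) = {c, e, h}.
FIRST(D): from D::=N B d we get {c}; from D::=λ we get {λ}. So FIRST(D) = {λ, c}.
FIRST(S): from S::=D c c we get {c}; from S::=e we get {e}; from S::=c d we get {c}; from S::=λ we get {λ}. So FIRST(S) = {λ, c, e}.
FOLLOW(S) includes $ since S is the start symbol.
FOLLOW(N): in D::=N B d, N is followed by B d with FIRST {c}. Thus FOLLOW(N) = {c}.
FOLLOW(D): in S::=D c c, D is followed by c c with FIRST {c}. Thus FOLLOW(D) = {c}.
FOLLOW(H): in N::=B H e, H is followed by e with FIRST {e}. Thus FOLLOW(H) = {e}.
FOLLOW(S): in H::=B S, the suffix after S is empty, so FOLLOW(S) ⊇ FOLLOW(H) = {e}. Thus FOLLOW(S) = {$, e}.
FOLLOW(B): in N::=B H e, B is followed by H e with FIRST {c, e, h}; in D::=N B d, B is followed by d with FIRST {d}; in H::=B S, B is followed by S with FIRST {λ, c, e}; in H::=B S, the suffix after B is nullable, so FOLLOW(B) ⊇ FOLLOW(H) = {e}. Thus FOLLOW(B) = {c, d, e, h}.

{c, d, e, h}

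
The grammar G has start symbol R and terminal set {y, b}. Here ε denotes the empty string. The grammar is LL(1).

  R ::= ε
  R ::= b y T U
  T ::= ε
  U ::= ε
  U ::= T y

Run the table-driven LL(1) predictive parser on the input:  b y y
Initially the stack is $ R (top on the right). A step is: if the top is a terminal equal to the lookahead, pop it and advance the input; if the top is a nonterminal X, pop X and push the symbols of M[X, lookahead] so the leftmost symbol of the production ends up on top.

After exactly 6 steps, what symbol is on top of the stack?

     Stack      Input    Action
  1  $ R        b y y $  expand R ::= b y T U
  2  $ U T y b  b y y $  match b
  3  $ U T y    y y $    match y
  4  $ U T      y $      expand T ::= ε
  5  $ U        y $      expand U ::= T y
  6  $ y T      y $      expand T ::= ε
Stack after step 6: $ y (top = y).

y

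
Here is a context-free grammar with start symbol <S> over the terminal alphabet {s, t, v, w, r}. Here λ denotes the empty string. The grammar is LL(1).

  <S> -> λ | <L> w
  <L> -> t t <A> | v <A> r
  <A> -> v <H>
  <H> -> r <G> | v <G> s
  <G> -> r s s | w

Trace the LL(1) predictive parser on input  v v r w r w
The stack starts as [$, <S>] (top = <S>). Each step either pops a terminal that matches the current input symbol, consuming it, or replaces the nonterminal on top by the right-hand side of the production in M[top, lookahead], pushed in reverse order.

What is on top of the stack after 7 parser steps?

<G>

     Stack        Input          Action
  1  $ <S>        v v r w r w $  expand <S> -> <L> w
  2  $ w <L>      v v r w r w $  expand <L> -> v <A> r
  3  $ w r <A> v  v v r w r w $  match v
  4  $ w r <A>    v r w r w $    expand <A> -> v <H>
  5  $ w r <H> v  v r w r w $    match v
  6  $ w r <H>    r w r w $      expand <H> -> r <G>
  7  $ w r <G> r  r w r w $      match r
Stack after step 7: $ w r <G> (top = <G>).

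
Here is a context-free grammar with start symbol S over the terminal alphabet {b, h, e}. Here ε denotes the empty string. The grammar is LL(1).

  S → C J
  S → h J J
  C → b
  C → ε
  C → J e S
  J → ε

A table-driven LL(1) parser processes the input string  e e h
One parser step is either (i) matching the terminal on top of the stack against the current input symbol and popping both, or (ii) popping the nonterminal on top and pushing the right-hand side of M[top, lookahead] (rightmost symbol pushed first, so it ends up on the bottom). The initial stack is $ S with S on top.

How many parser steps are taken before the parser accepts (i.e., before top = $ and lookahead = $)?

step 1: stack=$ S  input=e e h $  — expand S → C J
step 2: stack=$ J C  input=e e h $  — expand C → J e S
step 3: stack=$ J S e J  input=e e h $  — expand J → ε
step 4: stack=$ J S e  input=e e h $  — match e
step 5: stack=$ J S  input=e h $  — expand S → C J
step 6: stack=$ J J C  input=e h $  — expand C → J e S
step 7: stack=$ J J S e J  input=e h $  — expand J → ε
step 8: stack=$ J J S e  input=e h $  — match e
step 9: stack=$ J J S  input=h $  — expand S → h J J
step 10: stack=$ J J J J h  input=h $  — match h
step 11: stack=$ J J J J  input=$  — expand J → ε
step 12: stack=$ J J J  input=$  — expand J → ε
step 13: stack=$ J J  input=$  — expand J → ε
step 14: stack=$ J  input=$  — expand J → ε
Accept reached after 14 steps.

14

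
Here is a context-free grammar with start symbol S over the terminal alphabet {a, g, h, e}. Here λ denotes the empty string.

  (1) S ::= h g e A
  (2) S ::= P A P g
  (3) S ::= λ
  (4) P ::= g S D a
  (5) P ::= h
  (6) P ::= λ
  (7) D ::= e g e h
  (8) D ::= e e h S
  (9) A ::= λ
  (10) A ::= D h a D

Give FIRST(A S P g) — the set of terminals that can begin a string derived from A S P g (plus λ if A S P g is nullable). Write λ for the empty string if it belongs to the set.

{e, g, h}

FIRST(P): from P::=g S D a we get {g}; from P::=h we get {h}; from P::=λ we get {λ}. So FIRST(P) = {λ, g, h}.
FIRST(D): from D::=e g e h we get {e}; from D::=e e h S we get {e}. So FIRST(D) = {e}.
FIRST(A): from A::=λ we get {λ}; from A::=D h a D we get {e}. So FIRST(A) = {λ, e}.
FIRST(S): from S::=h g e A we get {h}; from S::=P A P g we get {e, g, h}; from S::=λ we get {λ}. So FIRST(S) = {λ, e, g, h}.
FIRST(A S P g): take FIRST of each symbol in turn, carrying on past any symbol whose FIRST contains λ; result {e, g, h}.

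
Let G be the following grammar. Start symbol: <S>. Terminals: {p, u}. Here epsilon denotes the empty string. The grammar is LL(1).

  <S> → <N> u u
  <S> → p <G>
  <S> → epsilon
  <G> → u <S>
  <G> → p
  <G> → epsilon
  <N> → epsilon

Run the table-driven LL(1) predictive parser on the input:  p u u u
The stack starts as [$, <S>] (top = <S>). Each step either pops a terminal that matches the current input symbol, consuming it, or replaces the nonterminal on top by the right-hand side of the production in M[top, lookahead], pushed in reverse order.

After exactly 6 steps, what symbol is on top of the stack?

     Stack      Input      Action
  1  $ <S>      p u u u $  expand <S> → p <G>
  2  $ <G> p    p u u u $  match p
  3  $ <G>      u u u $    expand <G> → u <S>
  4  $ <S> u    u u u $    match u
  5  $ <S>      u u $      expand <S> → <N> u u
  6  $ u u <N>  u u $      expand <N> → epsilon
Stack after step 6: $ u u (top = u).

u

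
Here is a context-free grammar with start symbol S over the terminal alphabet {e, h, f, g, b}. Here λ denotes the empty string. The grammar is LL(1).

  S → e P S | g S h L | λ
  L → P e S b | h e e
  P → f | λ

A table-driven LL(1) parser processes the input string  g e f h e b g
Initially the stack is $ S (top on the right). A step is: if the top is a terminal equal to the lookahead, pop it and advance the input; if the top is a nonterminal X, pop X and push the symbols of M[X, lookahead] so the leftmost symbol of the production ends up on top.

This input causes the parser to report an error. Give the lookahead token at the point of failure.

g

step 1: stack=$ S  input=g e f h e b g $  — expand S → g S h L
step 2: stack=$ L h S g  input=g e f h e b g $  — match g
step 3: stack=$ L h S  input=e f h e b g $  — expand S → e P S
step 4: stack=$ L h S P e  input=e f h e b g $  — match e
step 5: stack=$ L h S P  input=f h e b g $  — expand P → f
step 6: stack=$ L h S f  input=f h e b g $  — match f
step 7: stack=$ L h S  input=h e b g $  — expand S → λ
step 8: stack=$ L h  input=h e b g $  — match h
step 9: stack=$ L  input=e b g $  — expand L → P e S b
step 10: stack=$ b S e P  input=e b g $  — expand P → λ
step 11: stack=$ b S e  input=e b g $  — match e
step 12: stack=$ b S  input=b g $  — expand S → λ
step 13: stack=$ b  input=b g $  — match b
step 14: stack=$  input=g $  — error: stack empty but input remains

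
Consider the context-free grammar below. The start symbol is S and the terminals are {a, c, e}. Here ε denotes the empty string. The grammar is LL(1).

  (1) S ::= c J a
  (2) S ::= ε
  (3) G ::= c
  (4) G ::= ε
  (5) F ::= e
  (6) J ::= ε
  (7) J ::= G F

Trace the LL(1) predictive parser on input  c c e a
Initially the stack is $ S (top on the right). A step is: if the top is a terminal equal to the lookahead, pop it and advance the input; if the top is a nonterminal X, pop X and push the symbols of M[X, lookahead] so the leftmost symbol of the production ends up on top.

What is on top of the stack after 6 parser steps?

e

step 1: stack=$ S  input=c c e a $  — expand S ::= c J a
step 2: stack=$ a J c  input=c c e a $  — match c
step 3: stack=$ a J  input=c e a $  — expand J ::= G F
step 4: stack=$ a F G  input=c e a $  — expand G ::= c
step 5: stack=$ a F c  input=c e a $  — match c
step 6: stack=$ a F  input=e a $  — expand F ::= e
Stack after step 6: $ a e (top = e).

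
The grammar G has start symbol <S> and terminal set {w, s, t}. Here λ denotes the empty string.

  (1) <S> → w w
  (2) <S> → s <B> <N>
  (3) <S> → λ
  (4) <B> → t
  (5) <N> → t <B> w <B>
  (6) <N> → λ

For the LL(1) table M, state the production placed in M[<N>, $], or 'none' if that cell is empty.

<N> → λ

FIRST(<S>): from <S>→w w we get {w}; from <S>→s <B> <N> we get {s}; from <S>→λ we get {λ}. So FIRST(<S>) = {λ, s, w}.
FIRST(<B>): from <B>→t we get {t}. So FIRST(<B>) = {t}.
FIRST(<N>): from <N>→t <B> w <B> we get {t}; from <N>→λ we get {λ}. So FIRST(<N>) = {λ, t}.
FOLLOW(<S>) includes $ since <S> is the start symbol.
FOLLOW(<S>): <S> appears on no right-hand side. Thus FOLLOW(<S>) = {$}.
FOLLOW(<N>): in <S>→s <B> <N>, the suffix after <N> is empty, so FOLLOW(<N>) ⊇ FOLLOW(<S>) = {$}. Thus FOLLOW(<N>) = {$}.
For <N> → t <B> w <B>: FIRST(t <B> w <B>) = {t}, so it goes in M[<N>, t] for t ∈ {t}.
For <N> → λ: FIRST(λ) = {λ}, so it goes in M[<N>, t] for t ∈ {}; since λ ∈ FIRST, also for every t ∈ FOLLOW(<N>) = {$}.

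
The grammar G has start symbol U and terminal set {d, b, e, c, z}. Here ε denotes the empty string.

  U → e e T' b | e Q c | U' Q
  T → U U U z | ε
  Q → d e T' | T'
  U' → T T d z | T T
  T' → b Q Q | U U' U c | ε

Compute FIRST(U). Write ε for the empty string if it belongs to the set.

{ε, b, c, d, e, z}

FIRST(U) = {ε, b, c, d, e, z}  (via U' Q)
FIRST(T) = {ε, b, c, d, e, z}  (via U U U z)
FIRST(U') = {ε, b, c, d, e, z}  (via T T d z, T T)
FIRST(T') = {ε, b, c, d, e, z}  (via U U' U c)
FIRST(Q) = {ε, b, c, d, e, z}  (via T')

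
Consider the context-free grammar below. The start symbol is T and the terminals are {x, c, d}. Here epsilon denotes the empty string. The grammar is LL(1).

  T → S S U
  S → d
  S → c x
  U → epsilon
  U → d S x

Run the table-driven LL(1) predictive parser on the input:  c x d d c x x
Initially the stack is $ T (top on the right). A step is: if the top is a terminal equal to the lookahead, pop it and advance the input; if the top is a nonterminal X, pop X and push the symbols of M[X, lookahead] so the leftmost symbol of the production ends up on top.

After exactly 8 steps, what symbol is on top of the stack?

S

     Stack      Input            Action
  1  $ T        c x d d c x x $  expand T → S S U
  2  $ U S S    c x d d c x x $  expand S → c x
  3  $ U S x c  c x d d c x x $  match c
  4  $ U S x    x d d c x x $    match x
  5  $ U S      d d c x x $      expand S → d
  6  $ U d      d d c x x $      match d
  7  $ U        d c x x $        expand U → d S x
  8  $ x S d    d c x x $        match d
Stack after step 8: $ x S (top = S).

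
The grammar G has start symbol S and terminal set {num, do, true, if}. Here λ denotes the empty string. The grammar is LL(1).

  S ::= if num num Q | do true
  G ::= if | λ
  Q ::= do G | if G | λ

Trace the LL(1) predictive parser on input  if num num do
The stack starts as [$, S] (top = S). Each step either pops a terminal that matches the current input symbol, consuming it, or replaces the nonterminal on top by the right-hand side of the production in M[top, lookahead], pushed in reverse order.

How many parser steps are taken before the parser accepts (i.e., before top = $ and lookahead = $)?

7

step 1: stack=$ S  input=if num num do $  — expand S ::= if num num Q
step 2: stack=$ Q num num if  input=if num num do $  — match if
step 3: stack=$ Q num num  input=num num do $  — match num
step 4: stack=$ Q num  input=num do $  — match num
step 5: stack=$ Q  input=do $  — expand Q ::= do G
step 6: stack=$ G do  input=do $  — match do
step 7: stack=$ G  input=$  — expand G ::= λ
Accept reached after 7 steps.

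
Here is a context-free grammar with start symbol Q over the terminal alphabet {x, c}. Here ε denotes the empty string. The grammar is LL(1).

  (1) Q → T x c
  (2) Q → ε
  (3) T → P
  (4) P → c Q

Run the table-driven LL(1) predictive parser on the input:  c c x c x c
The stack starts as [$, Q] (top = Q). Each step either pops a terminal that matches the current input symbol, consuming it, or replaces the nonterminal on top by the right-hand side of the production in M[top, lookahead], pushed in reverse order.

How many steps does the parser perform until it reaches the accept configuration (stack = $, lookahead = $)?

13

      Stack          Input          Action
   1  $ Q            c c x c x c $  expand Q → T x c
   2  $ c x T        c c x c x c $  expand T → P
   3  $ c x P        c c x c x c $  expand P → c Q
   4  $ c x Q c      c c x c x c $  match c
   5  $ c x Q        c x c x c $    expand Q → T x c
   6  $ c x c x T    c x c x c $    expand T → P
   7  $ c x c x P    c x c x c $    expand P → c Q
   8  $ c x c x Q c  c x c x c $    match c
   9  $ c x c x Q    x c x c $      expand Q → ε
  10  $ c x c x      x c x c $      match x
  11  $ c x c        c x c $        match c
  12  $ c x          x c $          match x
  13  $ c            c $            match c
Accept reached after 13 steps.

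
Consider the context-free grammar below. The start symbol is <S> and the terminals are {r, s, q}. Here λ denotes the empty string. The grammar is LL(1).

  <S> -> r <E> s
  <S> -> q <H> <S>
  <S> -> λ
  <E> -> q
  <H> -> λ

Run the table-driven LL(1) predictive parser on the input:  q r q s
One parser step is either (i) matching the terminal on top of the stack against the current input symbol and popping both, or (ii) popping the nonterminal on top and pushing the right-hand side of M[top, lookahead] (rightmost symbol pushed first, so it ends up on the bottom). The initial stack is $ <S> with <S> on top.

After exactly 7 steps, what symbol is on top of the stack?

s

     Stack        Input      Action
  1  $ <S>        q r q s $  expand <S> -> q <H> <S>
  2  $ <S> <H> q  q r q s $  match q
  3  $ <S> <H>    r q s $    expand <H> -> λ
  4  $ <S>        r q s $    expand <S> -> r <E> s
  5  $ s <E> r    r q s $    match r
  6  $ s <E>      q s $      expand <E> -> q
  7  $ s q        q s $      match q
Stack after step 7: $ s (top = s).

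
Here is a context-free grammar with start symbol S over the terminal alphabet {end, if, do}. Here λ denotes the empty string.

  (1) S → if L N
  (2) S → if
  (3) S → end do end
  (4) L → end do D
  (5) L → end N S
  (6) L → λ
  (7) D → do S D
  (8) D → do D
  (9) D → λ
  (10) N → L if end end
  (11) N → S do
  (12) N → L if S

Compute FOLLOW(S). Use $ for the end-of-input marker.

FIRST(S) = {end, if}
FIRST(L) = {λ, end}
FIRST(D) = {λ, do}
FIRST(N) = {end, if}  (via L if end end, S do, L if S)
FOLLOW(S) includes $ since S is the start symbol.
FOLLOW(L): in S→if L N, L is followed by N with FIRST {end, if}; in N→L if end end, L is followed by if end end with FIRST {if}; in N→L if S, L is followed by if S with FIRST {if}. Thus FOLLOW(L) = {end, if}.
FOLLOW(D): in L→end do D, the suffix after D is empty, so FOLLOW(D) ⊇ FOLLOW(L) = {end, if}; in D→do S D, the suffix after D is empty (adds nothing new); in D→do D, the suffix after D is empty (adds nothing new). Thus FOLLOW(D) = {end, if}.
FOLLOW(S): in L→end N S, the suffix after S is empty, so FOLLOW(S) ⊇ FOLLOW(L) = {end, if}; in D→do S D, S is followed by D with FIRST {λ, do}; in D→do S D, the suffix after S is nullable, so FOLLOW(S) ⊇ FOLLOW(D) = {end, if}; in N→S do, S is followed by do with FIRST {do}; in N→L if S, the suffix after S is empty, so FOLLOW(S) ⊇ FOLLOW(N) = {$, do, end, if}. Thus FOLLOW(S) = {$, do, end, if}.
FOLLOW(N): in S→if L N, the suffix after N is empty, so FOLLOW(N) ⊇ FOLLOW(S) = {$, do, end, if}; in L→end N S, N is followed by S with FIRST {end, if}. Thus FOLLOW(N) = {$, do, end, if}.

{$, do, end, if}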